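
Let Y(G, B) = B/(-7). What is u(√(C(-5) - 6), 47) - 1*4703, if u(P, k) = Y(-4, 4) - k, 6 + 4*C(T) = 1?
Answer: -33254/7 ≈ -4750.6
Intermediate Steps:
C(T) = -5/4 (C(T) = -3/2 + (¼)*1 = -3/2 + ¼ = -5/4)
Y(G, B) = -B/7 (Y(G, B) = B*(-⅐) = -B/7)
u(P, k) = -4/7 - k (u(P, k) = -⅐*4 - k = -4/7 - k)
u(√(C(-5) - 6), 47) - 1*4703 = (-4/7 - 1*47) - 1*4703 = (-4/7 - 47) - 4703 = -333/7 - 4703 = -33254/7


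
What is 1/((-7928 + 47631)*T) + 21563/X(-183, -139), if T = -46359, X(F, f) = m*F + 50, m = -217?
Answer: 39688671822490/73183753740897 ≈ 0.54232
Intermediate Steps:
X(F, f) = 50 - 217*F (X(F, f) = -217*F + 50 = 50 - 217*F)
1/((-7928 + 47631)*T) + 21563/X(-183, -139) = 1/((-7928 + 47631)*(-46359)) + 21563/(50 - 217*(-183)) = -1/46359/39703 + 21563/(50 + 39711) = (1/39703)*(-1/46359) + 21563/39761 = -1/1840591377 + 21563*(1/39761) = -1/1840591377 + 21563/39761 = 39688671822490/73183753740897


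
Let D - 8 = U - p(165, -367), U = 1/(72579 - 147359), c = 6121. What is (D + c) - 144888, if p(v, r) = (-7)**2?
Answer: -10380062241/74780 ≈ -1.3881e+5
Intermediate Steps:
p(v, r) = 49
U = -1/74780 (U = 1/(-74780) = -1/74780 ≈ -1.3373e-5)
D = -3065981/74780 (D = 8 + (-1/74780 - 1*49) = 8 + (-1/74780 - 49) = 8 - 3664221/74780 = -3065981/74780 ≈ -41.000)
(D + c) - 144888 = (-3065981/74780 + 6121) - 144888 = 454662399/74780 - 144888 = -10380062241/74780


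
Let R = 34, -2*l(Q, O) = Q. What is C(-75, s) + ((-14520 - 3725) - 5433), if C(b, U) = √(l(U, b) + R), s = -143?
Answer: -23678 + √422/2 ≈ -23668.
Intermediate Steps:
l(Q, O) = -Q/2
C(b, U) = √(34 - U/2) (C(b, U) = √(-U/2 + 34) = √(34 - U/2))
C(-75, s) + ((-14520 - 3725) - 5433) = √(136 - 2*(-143))/2 + ((-14520 - 3725) - 5433) = √(136 + 286)/2 + (-18245 - 5433) = √422/2 - 23678 = -23678 + √422/2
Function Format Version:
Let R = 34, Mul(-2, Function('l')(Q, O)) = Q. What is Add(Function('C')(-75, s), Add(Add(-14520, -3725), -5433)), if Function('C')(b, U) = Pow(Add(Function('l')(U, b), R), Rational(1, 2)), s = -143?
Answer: Add(-23678, Mul(Rational(1, 2), Pow(422, Rational(1, 2)))) ≈ -23668.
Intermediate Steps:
Function('l')(Q, O) = Mul(Rational(-1, 2), Q)
Function('C')(b, U) = Pow(Add(34, Mul(Rational(-1, 2), U)), Rational(1, 2)) (Function('C')(b, U) = Pow(Add(Mul(Rational(-1, 2), U), 34), Rational(1, 2)) = Pow(Add(34, Mul(Rational(-1, 2), U)), Rational(1, 2)))
Add(Function('C')(-75, s), Add(Add(-14520, -3725), -5433)) = Add(Mul(Rational(1, 2), Pow(Add(136, Mul(-2, -143)), Rational(1, 2))), Add(Add(-14520, -3725), -5433)) = Add(Mul(Rational(1, 2), Pow(Add(136, 286), Rational(1, 2))), Add(-18245, -5433)) = Add(Mul(Rational(1, 2), Pow(422, Rational(1, 2))), -23678) = Add(-23678, Mul(Rational(1, 2), Pow(422, Rational(1, 2))))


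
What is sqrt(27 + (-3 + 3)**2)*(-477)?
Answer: -1431*sqrt(3) ≈ -2478.6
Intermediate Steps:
sqrt(27 + (-3 + 3)**2)*(-477) = sqrt(27 + 0**2)*(-477) = sqrt(27 + 0)*(-477) = sqrt(27)*(-477) = (3*sqrt(3))*(-477) = -1431*sqrt(3)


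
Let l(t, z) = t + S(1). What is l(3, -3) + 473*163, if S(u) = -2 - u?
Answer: 77099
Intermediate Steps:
l(t, z) = -3 + t (l(t, z) = t + (-2 - 1*1) = t + (-2 - 1) = t - 3 = -3 + t)
l(3, -3) + 473*163 = (-3 + 3) + 473*163 = 0 + 77099 = 77099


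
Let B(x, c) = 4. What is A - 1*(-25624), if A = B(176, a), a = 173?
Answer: 25628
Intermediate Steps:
A = 4
A - 1*(-25624) = 4 - 1*(-25624) = 4 + 25624 = 25628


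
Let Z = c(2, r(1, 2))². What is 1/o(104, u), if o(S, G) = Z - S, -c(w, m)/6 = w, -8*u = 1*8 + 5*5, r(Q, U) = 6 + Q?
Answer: 1/40 ≈ 0.025000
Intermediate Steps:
u = -33/8 (u = -(1*8 + 5*5)/8 = -(8 + 25)/8 = -⅛*33 = -33/8 ≈ -4.1250)
c(w, m) = -6*w
Z = 144 (Z = (-6*2)² = (-12)² = 144)
o(S, G) = 144 - S
1/o(104, u) = 1/(144 - 1*104) = 1/(144 - 104) = 1/40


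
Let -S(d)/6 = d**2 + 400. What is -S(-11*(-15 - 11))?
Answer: 493176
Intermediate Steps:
S(d) = -2400 - 6*d**2 (S(d) = -6*(d**2 + 400) = -6*(400 + d**2) = -2400 - 6*d**2)
-S(-11*(-15 - 11)) = -(-2400 - 6*121*(-15 - 11)**2) = -(-2400 - 6*(-11*(-26))**2) = -(-2400 - 6*286**2) = -(-2400 - 6*81796) = -(-2400 - 490776) = -1*(-493176) = 493176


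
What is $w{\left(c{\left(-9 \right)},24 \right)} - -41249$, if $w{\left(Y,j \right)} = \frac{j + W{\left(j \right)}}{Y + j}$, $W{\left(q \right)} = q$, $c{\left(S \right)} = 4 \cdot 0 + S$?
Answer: $\frac{206261}{5} \approx 41252.0$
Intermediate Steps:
$c{\left(S \right)} = S$ ($c{\left(S \right)} = 0 + S = S$)
$w{\left(Y,j \right)} = \frac{2 j}{Y + j}$ ($w{\left(Y,j \right)} = \frac{j + j}{Y + j} = \frac{2 j}{Y + j}$)
$w{\left(c{\left(-9 \right)},24 \right)} - -41249 = 2 \cdot 24 \frac{1}{-9 + 24} - -41249 = 2 \cdot 24 \cdot \frac{1}{15} + 41249 = \frac{16}{5} + 41249 = \frac{206261}{5}$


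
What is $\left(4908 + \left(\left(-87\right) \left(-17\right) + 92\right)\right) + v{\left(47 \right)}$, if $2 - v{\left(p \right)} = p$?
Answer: $6434$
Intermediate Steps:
$v{\left(p \right)} = 2 - p$
$\left(4908 + \left(\left(-87\right) \left(-17\right) + 92\right)\right) + v{\left(47 \right)} = \left(4908 + \left(\left(-87\right) \left(-17\right) + 92\right)\right) + \left(2 - 47\right) = \left(4908 + \left(1479 + 92\right)\right) + \left(2 - 47\right) = \left(4908 + 1571\right) - 45 = 6479 - 45 = 6434$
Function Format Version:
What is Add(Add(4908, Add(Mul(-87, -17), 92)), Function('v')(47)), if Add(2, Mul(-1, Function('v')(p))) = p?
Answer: 6434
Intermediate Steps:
Function('v')(p) = Add(2, Mul(-1, p))
Add(Add(4908, Add(Mul(-87, -17), 92)), Function('v')(47)) = Add(Add(4908, Add(Mul(-87, -17), 92)), Add(2, Mul(-1, 47))) = Add(Add(4908, Add(1479, 92)), Add(2, -47)) = Add(Add(4908, 1571), -45) = Add(6479, -45) = 6434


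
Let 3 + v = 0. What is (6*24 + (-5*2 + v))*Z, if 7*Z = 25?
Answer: 3275/7 ≈ 467.86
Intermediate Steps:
Z = 25/7 (Z = (⅐)*25 = 25/7 ≈ 3.5714)
v = -3 (v = -3 + 0 = -3)
(6*24 + (-5*2 + v))*Z = (6*24 + (-5*2 - 3))*(25/7) = (144 + (-10 - 3))*(25/7) = (144 - 13)*(25/7) = 131*(25/7) = 3275/7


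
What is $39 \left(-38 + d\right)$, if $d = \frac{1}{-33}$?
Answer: $- \frac{16315}{11} \approx -1483.2$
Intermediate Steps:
$d = - \frac{1}{33} \approx -0.030303$
$39 \left(-38 + d\right) = 39 \left(-38 - \frac{1}{33}\right) = 39 \left(- \frac{1255}{33}\right) = - \frac{16315}{11}$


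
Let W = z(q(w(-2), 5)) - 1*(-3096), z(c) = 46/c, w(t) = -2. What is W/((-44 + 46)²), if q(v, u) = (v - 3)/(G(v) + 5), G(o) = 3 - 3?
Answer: 1525/2 ≈ 762.50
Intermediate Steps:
G(o) = 0
q(v, u) = -⅗ + v/5 (q(v, u) = (v - 3)/(0 + 5) = (-3 + v)/5 = (-3 + v)*(⅕) = -⅗ + v/5)
W = 3050 (W = 46/(-⅗ + (⅕)*(-2)) - 1*(-3096) = 46/(-⅗ - ⅖) + 3096 = 46/(-1) + 3096 = 46*(-1) + 3096 = -46 + 3096 = 3050)
W/((-44 + 46)²) = 3050/((-44 + 46)²) = 3050/(2²) = 3050/4 = 3050*(¼) = 1525/2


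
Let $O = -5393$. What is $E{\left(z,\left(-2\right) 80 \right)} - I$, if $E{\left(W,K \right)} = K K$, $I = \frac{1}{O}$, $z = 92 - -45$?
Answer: $\frac{138060801}{5393} \approx 25600.0$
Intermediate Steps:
$z = 137$ ($z = 92 + 45 = 137$)
$I = - \frac{1}{5393}$ ($I = \frac{1}{-5393} = - \frac{1}{5393} \approx -0.00018543$)
$E{\left(W,K \right)} = K^{2}$
$E{\left(z,\left(-2\right) 80 \right)} - I = \left(\left(-2\right) 80\right)^{2} - - \frac{1}{5393} = \left(-160\right)^{2} + \frac{1}{5393} = 25600 + \frac{1}{5393} = \frac{138060801}{5393}$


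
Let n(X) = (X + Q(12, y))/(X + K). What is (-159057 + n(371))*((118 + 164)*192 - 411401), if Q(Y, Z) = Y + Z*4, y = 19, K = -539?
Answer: 3182211352665/56 ≈ 5.6825e+10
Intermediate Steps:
Q(Y, Z) = Y + 4*Z
n(X) = (88 + X)/(-539 + X) (n(X) = (X + (12 + 4*19))/(X - 539) = (X + (12 + 76))/(-539 + X) = (X + 88)/(-539 + X) = (88 + X)/(-539 + X))
(-159057 + n(371))*((118 + 164)*192 - 411401) = (-159057 + (88 + 371)/(-539 + 371))*((118 + 164)*192 - 411401) = (-159057 + 459/(-168))*(282*192 - 411401) = (-159057 - 1/168*459)*(54144 - 411401) = (-159057 - 153/56)*(-357257) = -8907345/56*(-357257) = 3182211352665/56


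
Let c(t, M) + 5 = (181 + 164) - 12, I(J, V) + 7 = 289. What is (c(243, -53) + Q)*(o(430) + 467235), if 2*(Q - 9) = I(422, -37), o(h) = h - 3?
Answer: 223542436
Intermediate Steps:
I(J, V) = 282 (I(J, V) = -7 + 289 = 282)
c(t, M) = 328 (c(t, M) = -5 + ((181 + 164) - 12) = -5 + (345 - 12) = -5 + 333 = 328)
o(h) = -3 + h
Q = 150 (Q = 9 + (1/2)*282 = 9 + 141 = 150)
(c(243, -53) + Q)*(o(430) + 467235) = (328 + 150)*((-3 + 430) + 467235) = 478*(427 + 467235) = 478*467662 = 223542436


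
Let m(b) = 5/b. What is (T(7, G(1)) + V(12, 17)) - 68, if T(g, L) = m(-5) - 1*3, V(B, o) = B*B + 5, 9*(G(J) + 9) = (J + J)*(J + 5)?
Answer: 77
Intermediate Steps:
G(J) = -9 + 2*J*(5 + J)/9 (G(J) = -9 + ((J + J)*(J + 5))/9 = -9 + ((2*J)*(5 + J))/9 = -9 + (2*J*(5 + J))/9 = -9 + 2*J*(5 + J)/9)
V(B, o) = 5 + B² (V(B, o) = B² + 5 = 5 + B²)
T(g, L) = -4 (T(g, L) = 5/(-5) - 1*3 = 5*(-⅕) - 3 = -1 - 3 = -4)
(T(7, G(1)) + V(12, 17)) - 68 = (-4 + (5 + 12²)) - 68 = (-4 + (5 + 144)) - 68 = (-4 + 149) - 68 = 145 - 68 = 77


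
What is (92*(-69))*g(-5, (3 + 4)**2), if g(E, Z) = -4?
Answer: 25392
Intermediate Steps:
(92*(-69))*g(-5, (3 + 4)**2) = (92*(-69))*(-4) = -6348*(-4) = 25392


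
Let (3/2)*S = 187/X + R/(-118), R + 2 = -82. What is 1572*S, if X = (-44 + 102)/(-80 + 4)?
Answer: -438101728/1711 ≈ -2.5605e+5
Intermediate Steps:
R = -84 (R = -2 - 82 = -84)
X = -29/38 (X = 58/(-76) = 58*(-1/76) = -29/38 ≈ -0.76316)
S = -836072/5133 (S = 2*(187/(-29/38) - 84/(-118))/3 = 2*(187*(-38/29) - 84*(-1/118))/3 = 2*(-7106/29 + 42/59)/3 = (2/3)*(-418036/1711) = -836072/5133 ≈ -162.88)
1572*S = 1572*(-836072/5133) = -438101728/1711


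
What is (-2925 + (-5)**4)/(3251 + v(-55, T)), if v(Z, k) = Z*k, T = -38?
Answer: -2300/5341 ≈ -0.43063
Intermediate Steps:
(-2925 + (-5)**4)/(3251 + v(-55, T)) = (-2925 + (-5)**4)/(3251 - 55*(-38)) = (-2925 + 625)/(3251 + 2090) = -2300/5341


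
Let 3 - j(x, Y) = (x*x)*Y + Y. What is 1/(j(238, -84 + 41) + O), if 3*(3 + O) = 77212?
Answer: 3/7384417 ≈ 4.0626e-7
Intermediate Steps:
j(x, Y) = 3 - Y - Y*x**2 (j(x, Y) = 3 - ((x*x)*Y + Y) = 3 - (x**2*Y + Y) = 3 - (Y*x**2 + Y) = 3 - (Y + Y*x**2) = 3 + (-Y - Y*x**2) = 3 - Y - Y*x**2)
O = 77203/3 (O = -3 + (1/3)*77212 = -3 + 77212/3 = 77203/3 ≈ 25734.)
1/(j(238, -84 + 41) + O) = 1/((3 - (-84 + 41) - 1*(-84 + 41)*238**2) + 77203/3) = 1/((3 - 1*(-43) - 1*(-43)*56644) + 77203/3) = 1/((3 + 43 + 2435692) + 77203/3) = 1/(2435738 + 77203/3) = 1/(7384417/3) = 3/7384417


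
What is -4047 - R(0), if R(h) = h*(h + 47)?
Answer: -4047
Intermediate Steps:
R(h) = h*(47 + h)
-4047 - R(0) = -4047 - 0*(47 + 0) = -4047 - 0*47 = -4047 - 1*0 = -4047 + 0 = -4047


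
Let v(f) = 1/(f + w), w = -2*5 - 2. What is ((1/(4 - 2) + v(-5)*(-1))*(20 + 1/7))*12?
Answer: 16074/119 ≈ 135.08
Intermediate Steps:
w = -12 (w = -10 - 2 = -12)
v(f) = 1/(-12 + f) (v(f) = 1/(f - 12) = 1/(-12 + f))
((1/(4 - 2) + v(-5)*(-1))*(20 + 1/7))*12 = ((1/(4 - 2) - 1/(-12 - 5))*(20 + 1/7))*12 = ((1/2 - 1/(-17))*(20 + ⅐))*12 = ((½ - 1/17*(-1))*(141/7))*12 = ((½ + 1/17)*(141/7))*12 = ((19/34)*(141/7))*12 = (2679/238)*12 = 16074/119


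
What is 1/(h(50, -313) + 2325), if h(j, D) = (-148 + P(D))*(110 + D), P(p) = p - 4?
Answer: 1/96720 ≈ 1.0339e-5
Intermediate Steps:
P(p) = -4 + p
h(j, D) = (-152 + D)*(110 + D) (h(j, D) = (-148 + (-4 + D))*(110 + D) = (-152 + D)*(110 + D))
1/(h(50, -313) + 2325) = 1/((-16720 + (-313)**2 - 42*(-313)) + 2325) = 1/((-16720 + 97969 + 13146) + 2325) = 1/(94395 + 2325) = 1/96720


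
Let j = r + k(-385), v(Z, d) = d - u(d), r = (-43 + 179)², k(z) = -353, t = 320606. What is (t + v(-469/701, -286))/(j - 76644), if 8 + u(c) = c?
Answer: -320614/58501 ≈ -5.4805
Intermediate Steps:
r = 18496 (r = 136² = 18496)
u(c) = -8 + c
v(Z, d) = 8 (v(Z, d) = d - (-8 + d) = d + (8 - d) = 8)
j = 18143 (j = 18496 - 353 = 18143)
(t + v(-469/701, -286))/(j - 76644) = (320606 + 8)/(18143 - 76644) = 320614/(-58501) = 320614*(-1/58501) = -320614/58501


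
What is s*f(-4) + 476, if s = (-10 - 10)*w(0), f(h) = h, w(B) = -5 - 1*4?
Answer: -244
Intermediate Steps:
w(B) = -9 (w(B) = -5 - 4 = -9)
s = 180 (s = (-10 - 10)*(-9) = -20*(-9) = 180)
s*f(-4) + 476 = 180*(-4) + 476 = -720 + 476 = -244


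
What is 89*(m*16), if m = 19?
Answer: 27056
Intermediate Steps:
89*(m*16) = 89*(19*16) = 89*304 = 27056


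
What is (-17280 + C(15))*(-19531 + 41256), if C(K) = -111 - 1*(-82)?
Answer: -376038025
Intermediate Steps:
C(K) = -29 (C(K) = -111 + 82 = -29)
(-17280 + C(15))*(-19531 + 41256) = (-17280 - 29)*(-19531 + 41256) = -17309*21725 = -376038025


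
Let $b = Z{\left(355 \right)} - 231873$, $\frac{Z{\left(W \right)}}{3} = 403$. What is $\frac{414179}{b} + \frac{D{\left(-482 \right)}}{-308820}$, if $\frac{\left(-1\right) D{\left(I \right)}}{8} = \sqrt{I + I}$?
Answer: $- \frac{414179}{230664} + \frac{4 i \sqrt{241}}{77205} \approx -1.7956 + 0.00080431 i$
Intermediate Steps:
$Z{\left(W \right)} = 1209$ ($Z{\left(W \right)} = 3 \cdot 403 = 1209$)
$D{\left(I \right)} = - 8 \sqrt{2} \sqrt{I}$ ($D{\left(I \right)} = - 8 \sqrt{I + I} = - 8 \sqrt{2 I} = - 8 \sqrt{2} \sqrt{I}$)
$b = -230664$ ($b = 1209 - 231873 = -230664$)
$\frac{414179}{b} + \frac{D{\left(-482 \right)}}{-308820} = \frac{414179}{-230664} + \frac{\left(-8\right) \sqrt{2} \sqrt{-482}}{-308820} = 414179 \left(- \frac{1}{230664}\right) + - 8 \sqrt{2} i \sqrt{482} \left(- \frac{1}{308820}\right) = - \frac{414179}{230664} + - 16 i \sqrt{241} \left(- \frac{1}{308820}\right) = - \frac{414179}{230664} + \frac{4 i \sqrt{241}}{77205}$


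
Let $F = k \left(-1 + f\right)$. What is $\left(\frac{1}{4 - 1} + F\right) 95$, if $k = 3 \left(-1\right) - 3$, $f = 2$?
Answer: $- \frac{1615}{3} \approx -538.33$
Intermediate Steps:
$k = -6$ ($k = -3 - 3 = -6$)
$F = -6$ ($F = - 6 \left(-1 + 2\right) = \left(-6\right) 1 = -6$)
$\left(\frac{1}{4 - 1} + F\right) 95 = \left(\frac{1}{4 - 1} - 6\right) 95 = \left(\frac{1}{3} - 6\right) 95 = \left(- \frac{17}{3}\right) 95 = - \frac{1615}{3}$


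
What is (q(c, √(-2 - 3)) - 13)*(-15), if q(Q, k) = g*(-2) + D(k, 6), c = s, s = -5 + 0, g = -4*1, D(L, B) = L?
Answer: 75 - 15*I*√5 ≈ 75.0 - 33.541*I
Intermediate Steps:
g = -4
s = -5
c = -5
q(Q, k) = 8 + k (q(Q, k) = -4*(-2) + k = 8 + k)
(q(c, √(-2 - 3)) - 13)*(-15) = ((8 + √(-2 - 3)) - 13)*(-15) = ((8 + √(-5)) - 13)*(-15) = ((8 + I*√5) - 13)*(-15) = (-5 + I*√5)*(-15) = 75 - 15*I*√5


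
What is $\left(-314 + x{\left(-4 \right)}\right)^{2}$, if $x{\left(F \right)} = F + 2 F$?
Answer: $106276$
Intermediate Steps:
$x{\left(F \right)} = 3 F$
$\left(-314 + x{\left(-4 \right)}\right)^{2} = \left(-314 + 3 \left(-4\right)\right)^{2} = \left(-314 - 12\right)^{2} = \left(-326\right)^{2} = 106276$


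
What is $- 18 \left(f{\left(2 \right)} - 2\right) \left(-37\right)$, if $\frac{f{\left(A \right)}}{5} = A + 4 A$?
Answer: $31968$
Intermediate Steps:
$f{\left(A \right)} = 25 A$ ($f{\left(A \right)} = 5 \left(A + 4 A\right) = 5 \cdot 5 A = 25 A$)
$- 18 \left(f{\left(2 \right)} - 2\right) \left(-37\right) = - 18 \left(25 \cdot 2 - 2\right) \left(-37\right) = - 18 \left(50 - 2\right) \left(-37\right) = \left(-18\right) 48 \left(-37\right) = \left(-864\right) \left(-37\right) = 31968$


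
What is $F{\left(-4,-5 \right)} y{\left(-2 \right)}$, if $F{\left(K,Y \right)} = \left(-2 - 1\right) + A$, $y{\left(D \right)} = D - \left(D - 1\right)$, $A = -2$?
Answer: $-5$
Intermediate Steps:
$y{\left(D \right)} = 1$ ($y{\left(D \right)} = D - \left(-1 + D\right) = 1$)
$F{\left(K,Y \right)} = -5$ ($F{\left(K,Y \right)} = \left(-2 - 1\right) - 2 = -3 - 2 = -5$)
$F{\left(-4,-5 \right)} y{\left(-2 \right)} = \left(-5\right) 1 = -5$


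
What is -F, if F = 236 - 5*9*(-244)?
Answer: -11216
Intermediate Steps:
F = 11216 (F = 236 - 45*(-244) = 236 + 10980 = 11216)
-F = -1*11216 = -11216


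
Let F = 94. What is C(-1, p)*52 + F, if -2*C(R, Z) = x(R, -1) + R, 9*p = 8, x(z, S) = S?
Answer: 146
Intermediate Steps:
p = 8/9 (p = (⅑)*8 = 8/9 ≈ 0.88889)
C(R, Z) = ½ - R/2 (C(R, Z) = -(-1 + R)/2 = ½ - R/2)
C(-1, p)*52 + F = (½ - ½*(-1))*52 + 94 = (½ + ½)*52 + 94 = 1*52 + 94 = 52 + 94 = 146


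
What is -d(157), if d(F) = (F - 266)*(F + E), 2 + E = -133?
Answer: 2398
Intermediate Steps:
E = -135 (E = -2 - 133 = -135)
d(F) = (-266 + F)*(-135 + F) (d(F) = (F - 266)*(F - 135) = (-266 + F)*(-135 + F))
-d(157) = -(35910 + 157² - 401*157) = -(35910 + 24649 - 62957) = -1*(-2398) = 2398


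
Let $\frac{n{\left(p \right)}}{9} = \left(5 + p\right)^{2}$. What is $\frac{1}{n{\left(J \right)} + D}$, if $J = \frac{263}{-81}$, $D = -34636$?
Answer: $- \frac{729}{25229480} \approx -2.8895 \cdot 10^{-5}$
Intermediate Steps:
$J = - \frac{263}{81}$ ($J = 263 \left(- \frac{1}{81}\right) = - \frac{263}{81} \approx -3.2469$)
$n{\left(p \right)} = 9 \left(5 + p\right)^{2}$
$\frac{1}{n{\left(J \right)} + D} = \frac{1}{9 \left(5 - \frac{263}{81}\right)^{2} - 34636} = \frac{1}{9 \left(\frac{142}{81}\right)^{2} - 34636} = \frac{1}{9 \cdot \frac{20164}{6561} - 34636} = \frac{1}{\frac{20164}{729} - 34636} = \frac{1}{- \frac{25229480}{729}} = - \frac{729}{25229480}$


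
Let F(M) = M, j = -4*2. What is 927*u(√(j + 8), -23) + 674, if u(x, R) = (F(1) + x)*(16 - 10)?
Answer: 6236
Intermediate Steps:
j = -8
u(x, R) = 6 + 6*x (u(x, R) = (1 + x)*(16 - 10) = (1 + x)*6 = 6 + 6*x)
927*u(√(j + 8), -23) + 674 = 927*(6 + 6*√(-8 + 8)) + 674 = 927*(6 + 6*√0) + 674 = 927*(6 + 6*0) + 674 = 927*(6 + 0) + 674 = 927*6 + 674 = 5562 + 674 = 6236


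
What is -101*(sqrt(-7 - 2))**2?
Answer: 909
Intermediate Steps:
-101*(sqrt(-7 - 2))**2 = -101*(sqrt(-9))**2 = -101*(3*I)**2 = -101*(-9) = 909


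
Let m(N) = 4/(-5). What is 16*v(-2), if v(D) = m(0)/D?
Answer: 32/5 ≈ 6.4000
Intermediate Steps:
m(N) = -⅘ (m(N) = 4*(-⅕) = -⅘)
v(D) = -4/(5*D)
16*v(-2) = 16*(-⅘/(-2)) = 16*(-⅘*(-½)) = 16*(⅖) = 32/5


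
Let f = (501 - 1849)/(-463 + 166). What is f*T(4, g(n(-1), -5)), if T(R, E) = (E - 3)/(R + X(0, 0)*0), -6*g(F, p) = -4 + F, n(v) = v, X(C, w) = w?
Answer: -4381/1782 ≈ -2.4585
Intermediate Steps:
g(F, p) = ⅔ - F/6 (g(F, p) = -(-4 + F)/6 = ⅔ - F/6)
T(R, E) = (-3 + E)/R (T(R, E) = (E - 3)/(R + 0*0) = (-3 + E)/(R + 0) = (-3 + E)/R)
f = 1348/297 (f = -1348/(-297) = -1348*(-1/297) = 1348/297 ≈ 4.5387)
f*T(4, g(n(-1), -5)) = 1348*((-3 + (⅔ - ⅙*(-1)))/4)/297 = 1348*((-3 + (⅔ + ⅙))/4)/297 = 1348*((-3 + ⅚)/4)/297 = 1348*((¼)*(-13/6))/297 = (1348/297)*(-13/24) = -4381/1782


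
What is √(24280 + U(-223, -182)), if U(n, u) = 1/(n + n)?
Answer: √4829680034/446 ≈ 155.82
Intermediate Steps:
U(n, u) = 1/(2*n)
√(24280 + U(-223, -182)) = √(24280 + (½)/(-223)) = √(24280 + (½)*(-1/223)) = √(24280 - 1/446) = √(10828879/446) = √4829680034/446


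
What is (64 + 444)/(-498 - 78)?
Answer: -127/144 ≈ -0.88194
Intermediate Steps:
(64 + 444)/(-498 - 78) = 508/(-576) = 508*(-1/576) = -127/144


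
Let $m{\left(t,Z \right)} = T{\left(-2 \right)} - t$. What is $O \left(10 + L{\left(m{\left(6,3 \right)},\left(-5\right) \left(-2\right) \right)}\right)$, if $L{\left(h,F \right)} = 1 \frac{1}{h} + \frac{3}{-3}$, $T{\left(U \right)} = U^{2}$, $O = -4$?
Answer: $-34$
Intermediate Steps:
$m{\left(t,Z \right)} = 4 - t$ ($m{\left(t,Z \right)} = \left(-2\right)^{2} - t = 4 - t$)
$L{\left(h,F \right)} = -1 + \frac{1}{h}$ ($L{\left(h,F \right)} = \frac{1}{h} + 3 \left(- \frac{1}{3}\right) = \frac{1}{h} - 1 = -1 + \frac{1}{h}$)
$O \left(10 + L{\left(m{\left(6,3 \right)},\left(-5\right) \left(-2\right) \right)}\right) = - 4 \left(10 + \frac{1 - \left(4 - 6\right)}{4 - 6}\right) = - 4 \left(10 + \frac{1 - -2}{-2}\right) = - 4 \left(10 - \frac{1 + 2}{2}\right) = - 4 \left(10 - \frac{3}{2}\right) = \left(-4\right) \frac{17}{2} = -34$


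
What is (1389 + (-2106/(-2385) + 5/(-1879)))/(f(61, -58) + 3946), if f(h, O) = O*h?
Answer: 173017519/50789370 ≈ 3.4066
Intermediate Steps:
(1389 + (-2106/(-2385) + 5/(-1879)))/(f(61, -58) + 3946) = (1389 + (-2106/(-2385) + 5/(-1879)))/(-58*61 + 3946) = (1389 + (-2106*(-1/2385) + 5*(-1/1879)))/(-3538 + 3946) = (1389 + (234/265 - 5/1879))/408 = (1389 + 438361/497935)*(1/408) = (692070076/497935)*(1/408) = 173017519/50789370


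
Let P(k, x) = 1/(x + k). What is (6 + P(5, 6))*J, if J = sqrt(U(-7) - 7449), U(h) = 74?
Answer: 335*I*sqrt(295)/11 ≈ 523.07*I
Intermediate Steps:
P(k, x) = 1/(k + x)
J = 5*I*sqrt(295) (J = sqrt(74 - 7449) = sqrt(-7375) = 5*I*sqrt(295) ≈ 85.878*I)
(6 + P(5, 6))*J = (6 + 1/(5 + 6))*(5*I*sqrt(295)) = (6 + 1/11)*(5*I*sqrt(295)) = 67*(5*I*sqrt(295))/11 = 335*I*sqrt(295)/11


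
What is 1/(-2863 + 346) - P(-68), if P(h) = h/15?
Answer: 57047/12585 ≈ 4.5329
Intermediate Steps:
P(h) = h/15 (P(h) = h*(1/15) = h/15)
1/(-2863 + 346) - P(-68) = 1/(-2863 + 346) - (-68)/15 = 1/(-2517) - 1*(-68/15) = -1/2517 + 68/15 = 57047/12585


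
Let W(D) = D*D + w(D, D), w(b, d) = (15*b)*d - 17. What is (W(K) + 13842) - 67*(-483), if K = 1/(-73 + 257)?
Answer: 97729577/2116 ≈ 46186.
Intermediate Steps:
K = 1/184 ≈ 0.0054348
w(b, d) = -17 + 15*b*d (w(b, d) = 15*b*d - 17 = -17 + 15*b*d)
W(D) = -17 + 16*D² (W(D) = D*D + (-17 + 15*D*D) = D² + (-17 + 15*D²) = -17 + 16*D²)
(W(K) + 13842) - 67*(-483) = ((-17 + 16*(1/184)²) + 13842) - 67*(-483) = ((-17 + 16*(1/33856)) + 13842) + 32361 = ((-17 + 1/2116) + 13842) + 32361 = (-35971/2116 + 13842) + 32361 = 29253701/2116 + 32361 = 97729577/2116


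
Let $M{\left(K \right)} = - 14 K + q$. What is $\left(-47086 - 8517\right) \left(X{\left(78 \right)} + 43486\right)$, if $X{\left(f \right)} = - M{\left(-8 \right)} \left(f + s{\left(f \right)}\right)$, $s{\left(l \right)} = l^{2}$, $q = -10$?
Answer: $32529867914$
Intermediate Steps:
$M{\left(K \right)} = -10 - 14 K$ ($M{\left(K \right)} = - 14 K - 10 = -10 - 14 K$)
$X{\left(f \right)} = - 102 f - 102 f^{2}$ ($X{\left(f \right)} = - (-10 - -112) \left(f + f^{2}\right) = - (-10 + 112) \left(f + f^{2}\right) = \left(-1\right) 102 \left(f + f^{2}\right) = - 102 \left(f + f^{2}\right) = - 102 f - 102 f^{2}$)
$\left(-47086 - 8517\right) \left(X{\left(78 \right)} + 43486\right) = \left(-47086 - 8517\right) \left(102 \cdot 78 \left(-1 - 78\right) + 43486\right) = - 55603 \left(102 \cdot 78 \left(-1 - 78\right) + 43486\right) = - 55603 \left(102 \cdot 78 \left(-79\right) + 43486\right) = - 55603 \left(-628524 + 43486\right) = \left(-55603\right) \left(-585038\right) = 32529867914$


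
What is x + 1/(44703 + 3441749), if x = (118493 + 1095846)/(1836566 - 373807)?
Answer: 4233736097987/5099839041068 ≈ 0.83017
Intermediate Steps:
x = 1214339/1462759 ≈ 0.83017
x + 1/(44703 + 3441749) = 1214339/1462759 + 1/(44703 + 3441749) = 1214339/1462759 + 1/3486452 = 4233736097987/5099839041068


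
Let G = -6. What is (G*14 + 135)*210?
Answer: 10710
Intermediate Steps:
(G*14 + 135)*210 = (-6*14 + 135)*210 = (-84 + 135)*210 = 51*210 = 10710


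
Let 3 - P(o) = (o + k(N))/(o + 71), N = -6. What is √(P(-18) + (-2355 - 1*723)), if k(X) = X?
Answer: I*√8636403/53 ≈ 55.449*I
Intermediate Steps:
P(o) = 3 - (-6 + o)/(71 + o) (P(o) = 3 - (o - 6)/(o + 71) = 3 - (-6 + o)/(71 + o))
√(P(-18) + (-2355 - 1*723)) = √((219 + 2*(-18))/(71 - 18) + (-2355 - 1*723)) = √((219 - 36)/53 + (-2355 - 723)) = √((1/53)*183 - 3078) = √(183/53 - 3078) = √(-162951/53) = I*√8636403/53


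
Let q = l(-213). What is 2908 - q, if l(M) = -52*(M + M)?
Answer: -19244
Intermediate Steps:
l(M) = -104*M
q = 22152 (q = -104*(-213) = 22152)
2908 - q = 2908 - 1*22152 = 2908 - 22152 = -19244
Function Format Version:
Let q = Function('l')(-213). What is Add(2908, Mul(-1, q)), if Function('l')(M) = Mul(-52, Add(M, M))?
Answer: -19244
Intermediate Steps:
Function('l')(M) = Mul(-104, M) (Function('l')(M) = Mul(-52, Mul(2, M)) = Mul(-104, M))
q = 22152 (q = Mul(-104, -213) = 22152)
Add(2908, Mul(-1, q)) = Add(2908, Mul(-1, 22152)) = Add(2908, -22152) = -19244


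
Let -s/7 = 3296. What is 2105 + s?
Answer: -20967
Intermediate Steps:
s = -23072 (s = -7*3296 = -23072)
2105 + s = 2105 - 23072 = -20967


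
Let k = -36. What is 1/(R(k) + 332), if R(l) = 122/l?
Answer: 18/5915 ≈ 0.0030431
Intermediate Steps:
1/(R(k) + 332) = 1/(122/(-36) + 332) = 1/(122*(-1/36) + 332) = 1/(-61/18 + 332) = 1/(5915/18) = 18/5915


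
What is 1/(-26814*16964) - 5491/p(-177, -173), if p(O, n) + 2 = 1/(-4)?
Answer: 3330274631645/1364618088 ≈ 2440.4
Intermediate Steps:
p(O, n) = -9/4 (p(O, n) = -2 + 1/(-4) = -2 - ¼ = -9/4)
1/(-26814*16964) - 5491/p(-177, -173) = 1/(-26814*16964) - 5491/(-9/4) = -1/26814*1/16964 - 5491*(-4/9) = -1/454872696 + 21964/9 = 3330274631645/1364618088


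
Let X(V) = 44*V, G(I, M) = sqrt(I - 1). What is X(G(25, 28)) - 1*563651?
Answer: -563651 + 88*sqrt(6) ≈ -5.6344e+5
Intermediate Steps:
G(I, M) = sqrt(-1 + I)
X(G(25, 28)) - 1*563651 = 44*sqrt(-1 + 25) - 1*563651 = 44*sqrt(24) - 563651 = 44*(2*sqrt(6)) - 563651 = 88*sqrt(6) - 563651 = -563651 + 88*sqrt(6)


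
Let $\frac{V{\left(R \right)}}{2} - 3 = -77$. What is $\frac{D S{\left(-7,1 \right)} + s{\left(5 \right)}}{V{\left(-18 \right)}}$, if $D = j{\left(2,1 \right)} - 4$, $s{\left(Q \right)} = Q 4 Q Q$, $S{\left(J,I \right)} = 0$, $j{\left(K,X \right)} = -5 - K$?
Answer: $- \frac{125}{37} \approx -3.3784$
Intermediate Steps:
$V{\left(R \right)} = -148$ ($V{\left(R \right)} = 6 + 2 \left(-77\right) = 6 - 154 = -148$)
$s{\left(Q \right)} = 4 Q^{3}$ ($s{\left(Q \right)} = 4 Q Q^{2} = 4 Q^{3}$)
$D = -11$ ($D = \left(-5 - 2\right) - 4 = -7 - 4 = -11$)
$\frac{D S{\left(-7,1 \right)} + s{\left(5 \right)}}{V{\left(-18 \right)}} = \frac{\left(-11\right) 0 + 4 \cdot 5^{3}}{-148} = \left(0 + 4 \cdot 125\right) \left(- \frac{1}{148}\right) = \left(0 + 500\right) \left(- \frac{1}{148}\right) = 500 \left(- \frac{1}{148}\right) = - \frac{125}{37}$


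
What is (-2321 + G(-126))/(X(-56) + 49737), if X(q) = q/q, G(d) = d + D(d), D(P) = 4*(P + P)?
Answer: -3455/49738 ≈ -0.069464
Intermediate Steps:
D(P) = 8*P (D(P) = 4*(2*P) = 8*P)
G(d) = 9*d (G(d) = d + 8*d = 9*d)
X(q) = 1
(-2321 + G(-126))/(X(-56) + 49737) = (-2321 + 9*(-126))/(1 + 49737) = (-2321 - 1134)/49738 = -3455*1/49738 = -3455/49738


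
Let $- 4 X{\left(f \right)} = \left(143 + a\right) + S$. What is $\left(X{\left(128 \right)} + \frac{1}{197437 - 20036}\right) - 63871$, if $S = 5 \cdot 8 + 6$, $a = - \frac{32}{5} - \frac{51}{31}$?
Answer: $- \frac{1757514722662}{27497155} \approx -63916.0$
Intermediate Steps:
$a = - \frac{1247}{155}$ ($a = \left(-32\right) \frac{1}{5} - \frac{51}{31} = - \frac{32}{5} - \frac{51}{31} = - \frac{1247}{155} \approx -8.0452$)
$S = 46$ ($S = 40 + 6 = 46$)
$X{\left(f \right)} = - \frac{7012}{155}$ ($X{\left(f \right)} = - \frac{\left(143 - \frac{1247}{155}\right) + 46}{4} = - \frac{\frac{20918}{155} + 46}{4} = \left(- \frac{1}{4}\right) \frac{28048}{155} = - \frac{7012}{155}$)
$\left(X{\left(128 \right)} + \frac{1}{197437 - 20036}\right) - 63871 = \left(- \frac{7012}{155} + \frac{1}{197437 - 20036}\right) - 63871 = \left(- \frac{7012}{155} + \frac{1}{177401}\right) - 63871 = - \frac{1243935657}{27497155} - 63871 = - \frac{1757514722662}{27497155}$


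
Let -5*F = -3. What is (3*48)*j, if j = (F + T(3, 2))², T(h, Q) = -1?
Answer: 576/25 ≈ 23.040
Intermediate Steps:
F = ⅗ (F = -⅕*(-3) = ⅗ ≈ 0.60000)
j = 4/25 (j = (⅗ - 1)² = (-⅖)² = 4/25 ≈ 0.16000)
(3*48)*j = (3*48)*(4/25) = 144*(4/25) = 576/25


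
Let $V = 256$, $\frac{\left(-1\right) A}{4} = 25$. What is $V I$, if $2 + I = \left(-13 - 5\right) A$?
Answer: $460288$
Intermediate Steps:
$A = -100$ ($A = \left(-4\right) 25 = -100$)
$I = 1798$ ($I = -2 + \left(-13 - 5\right) \left(-100\right) = -2 - -1800 = -2 + 1800 = 1798$)
$V I = 256 \cdot 1798 = 460288$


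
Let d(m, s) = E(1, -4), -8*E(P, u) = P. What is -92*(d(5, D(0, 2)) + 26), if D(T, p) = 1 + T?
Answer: -4761/2 ≈ -2380.5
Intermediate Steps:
E(P, u) = -P/8
d(m, s) = -1/8 (d(m, s) = -1/8*1 = -1/8)
-92*(d(5, D(0, 2)) + 26) = -92*(-1/8 + 26) = -92*207/8 = -4761/2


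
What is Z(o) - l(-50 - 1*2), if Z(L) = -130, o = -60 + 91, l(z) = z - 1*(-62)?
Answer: -140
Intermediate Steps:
l(z) = 62 + z (l(z) = z + 62 = 62 + z)
o = 31
Z(o) - l(-50 - 1*2) = -130 - (62 + (-50 - 1*2)) = -130 - (62 + (-50 - 2)) = -130 - (62 - 52) = -130 - 1*10 = -130 - 10 = -140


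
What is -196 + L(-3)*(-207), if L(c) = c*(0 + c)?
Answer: -2059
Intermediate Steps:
L(c) = c² (L(c) = c*c = c²)
-196 + L(-3)*(-207) = -196 + (-3)²*(-207) = -196 + 9*(-207) = -196 - 1863 = -2059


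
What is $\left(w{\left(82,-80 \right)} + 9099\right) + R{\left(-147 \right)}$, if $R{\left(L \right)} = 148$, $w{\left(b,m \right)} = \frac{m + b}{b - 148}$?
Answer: $\frac{305150}{33} \approx 9247.0$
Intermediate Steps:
$w{\left(b,m \right)} = \frac{b + m}{-148 + b}$
$\left(w{\left(82,-80 \right)} + 9099\right) + R{\left(-147 \right)} = \left(\frac{82 - 80}{-148 + 82} + 9099\right) + 148 = \left(\frac{1}{-66} \cdot 2 + 9099\right) + 148 = \left(\left(- \frac{1}{66}\right) 2 + 9099\right) + 148 = \left(- \frac{1}{33} + 9099\right) + 148 = \frac{300266}{33} + 148 = \frac{305150}{33}$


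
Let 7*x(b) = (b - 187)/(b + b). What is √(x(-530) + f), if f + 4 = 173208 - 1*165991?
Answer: √99281783335/3710 ≈ 84.930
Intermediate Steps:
x(b) = (-187 + b)/(14*b) (x(b) = ((b - 187)/(b + b))/7 = ((-187 + b)/((2*b)))/7 = ((-187 + b)*(1/(2*b)))/7 = ((-187 + b)/(2*b))/7 = (-187 + b)/(14*b))
f = 7213 (f = -4 + (173208 - 1*165991) = -4 + (173208 - 165991) = -4 + 7217 = 7213)
√(x(-530) + f) = √((1/14)*(-187 - 530)/(-530) + 7213) = √((1/14)*(-1/530)*(-717) + 7213) = √(717/7420 + 7213) = √(53521177/7420) = √99281783335/3710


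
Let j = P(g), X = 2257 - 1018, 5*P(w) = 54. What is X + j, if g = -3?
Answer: 6249/5 ≈ 1249.8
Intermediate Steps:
P(w) = 54/5 (P(w) = (⅕)*54 = 54/5)
X = 1239
j = 54/5 ≈ 10.800
X + j = 1239 + 54/5 = 6249/5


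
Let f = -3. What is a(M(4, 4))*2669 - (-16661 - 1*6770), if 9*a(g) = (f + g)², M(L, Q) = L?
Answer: 213548/9 ≈ 23728.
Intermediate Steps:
a(g) = (-3 + g)²/9
a(M(4, 4))*2669 - (-16661 - 1*6770) = ((-3 + 4)²/9)*2669 - (-16661 - 1*6770) = ((⅑)*1²)*2669 - (-16661 - 6770) = ((⅑)*1)*2669 - 1*(-23431) = (⅑)*2669 + 23431 = 2669/9 + 23431 = 213548/9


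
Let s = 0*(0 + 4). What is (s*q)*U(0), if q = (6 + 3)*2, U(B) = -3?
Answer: 0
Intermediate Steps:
q = 18 (q = 9*2 = 18)
s = 0 (s = 0*4 = 0)
(s*q)*U(0) = (0*18)*(-3) = 0*(-3) = 0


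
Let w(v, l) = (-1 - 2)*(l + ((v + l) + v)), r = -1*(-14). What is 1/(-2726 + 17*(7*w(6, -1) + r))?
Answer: -1/6058 ≈ -0.00016507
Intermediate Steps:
r = 14
w(v, l) = -6*l - 6*v (w(v, l) = -3*(l + ((l + v) + v)) = -3*(l + (l + 2*v)) = -3*(2*l + 2*v) = -6*l - 6*v)
1/(-2726 + 17*(7*w(6, -1) + r)) = 1/(-2726 + 17*(7*(-6*(-1) - 6*6) + 14)) = 1/(-2726 + 17*(7*(6 - 36) + 14)) = 1/(-2726 + 17*(7*(-30) + 14)) = 1/(-2726 + 17*(-210 + 14)) = 1/(-2726 + 17*(-196)) = 1/(-2726 - 3332) = 1/(-6058) = -1/6058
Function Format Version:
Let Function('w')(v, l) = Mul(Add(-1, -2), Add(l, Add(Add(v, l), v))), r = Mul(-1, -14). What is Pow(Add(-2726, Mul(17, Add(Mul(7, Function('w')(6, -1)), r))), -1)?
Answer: Rational(-1, 6058) ≈ -0.00016507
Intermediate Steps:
r = 14
Function('w')(v, l) = Add(Mul(-6, l), Mul(-6, v)) (Function('w')(v, l) = Mul(-3, Add(l, Add(Add(l, v), v))) = Mul(-3, Add(l, Add(l, Mul(2, v)))) = Mul(-3, Add(Mul(2, l), Mul(2, v))) = Add(Mul(-6, l), Mul(-6, v)))
Pow(Add(-2726, Mul(17, Add(Mul(7, Function('w')(6, -1)), r))), -1) = Pow(Add(-2726, Mul(17, Add(Mul(7, Add(Mul(-6, -1), Mul(-6, 6))), 14))), -1) = Pow(Add(-2726, Mul(17, Add(Mul(7, Add(6, -36)), 14))), -1) = Pow(Add(-2726, Mul(17, Add(Mul(7, -30), 14))), -1) = Pow(Add(-2726, Mul(17, Add(-210, 14))), -1) = Pow(Add(-2726, Mul(17, -196)), -1) = Pow(Add(-2726, -3332), -1) = Pow(-6058, -1) = Rational(-1, 6058)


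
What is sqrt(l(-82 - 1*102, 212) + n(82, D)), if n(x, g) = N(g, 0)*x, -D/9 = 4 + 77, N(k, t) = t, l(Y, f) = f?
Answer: 2*sqrt(53) ≈ 14.560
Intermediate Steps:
D = -729 (D = -9*(4 + 77) = -9*81 = -729)
n(x, g) = 0 (n(x, g) = 0*x = 0)
sqrt(l(-82 - 1*102, 212) + n(82, D)) = sqrt(212 + 0) = sqrt(212) = 2*sqrt(53)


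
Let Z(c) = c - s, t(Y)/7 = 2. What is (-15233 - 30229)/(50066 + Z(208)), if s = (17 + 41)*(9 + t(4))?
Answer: -22731/24470 ≈ -0.92893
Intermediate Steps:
t(Y) = 14 (t(Y) = 7*2 = 14)
s = 1334 (s = (17 + 41)*(9 + 14) = 58*23 = 1334)
Z(c) = -1334 + c (Z(c) = c - 1*1334 = c - 1334 = -1334 + c)
(-15233 - 30229)/(50066 + Z(208)) = (-15233 - 30229)/(50066 + (-1334 + 208)) = -45462/(50066 - 1126) = -45462/48940 = -45462*1/48940 = -22731/24470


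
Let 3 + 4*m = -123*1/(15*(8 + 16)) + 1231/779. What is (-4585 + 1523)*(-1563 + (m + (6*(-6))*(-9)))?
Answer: 709544306209/186960 ≈ 3.7952e+6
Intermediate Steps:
m = -164659/373920 (m = -¾ + (-123*1/(15*(8 + 16)) + 1231/779)/4 = -¾ + (-123/(15*24) + 1231*(1/779))/4 = -¾ + (-123/360 + 1231/779)/4 = -¾ + (-123*1/360 + 1231/779)/4 = -¾ + (-41/120 + 1231/779)/4 = -¾ + (¼)*(115781/93480) = -¾ + 115781/373920 = -164659/373920 ≈ -0.44036)
(-4585 + 1523)*(-1563 + (m + (6*(-6))*(-9))) = (-4585 + 1523)*(-1563 + (-164659/373920 + (6*(-6))*(-9))) = -3062*(-1563 + (-164659/373920 - 36*(-9))) = -3062*(-1563 + (-164659/373920 + 324)) = -3062*(-1563 + 120985421/373920) = -3062*(-463451539/373920) = 709544306209/186960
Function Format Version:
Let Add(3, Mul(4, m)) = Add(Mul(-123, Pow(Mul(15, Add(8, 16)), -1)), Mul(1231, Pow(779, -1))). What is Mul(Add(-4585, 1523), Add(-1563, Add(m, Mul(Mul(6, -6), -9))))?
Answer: Rational(709544306209, 186960) ≈ 3.7952e+6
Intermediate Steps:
m = Rational(-164659, 373920) (m = Add(Rational(-3, 4), Mul(Rational(1, 4), Add(Mul(-123, Pow(Mul(15, Add(8, 16)), -1)), Mul(1231, Pow(779, -1))))) = Add(Rational(-3, 4), Mul(Rational(1, 4), Add(Mul(-123, Pow(Mul(15, 24), -1)), Mul(1231, Rational(1, 779))))) = Add(Rational(-3, 4), Mul(Rational(1, 4), Add(Mul(-123, Pow(360, -1)), Rational(1231, 779)))) = Add(Rational(-3, 4), Mul(Rational(1, 4), Add(Mul(-123, Rational(1, 360)), Rational(1231, 779)))) = Add(Rational(-3, 4), Mul(Rational(1, 4), Add(Rational(-41, 120), Rational(1231, 779)))) = Add(Rational(-3, 4), Mul(Rational(1, 4), Rational(115781, 93480))) = Add(Rational(-3, 4), Rational(115781, 373920)) = Rational(-164659, 373920) ≈ -0.44036)
Mul(Add(-4585, 1523), Add(-1563, Add(m, Mul(Mul(6, -6), -9)))) = Mul(Add(-4585, 1523), Add(-1563, Add(Rational(-164659, 373920), Mul(Mul(6, -6), -9)))) = Mul(-3062, Add(-1563, Add(Rational(-164659, 373920), Mul(-36, -9)))) = Mul(-3062, Add(-1563, Add(Rational(-164659, 373920), 324))) = Mul(-3062, Add(-1563, Rational(120985421, 373920))) = Mul(-3062, Rational(-463451539, 373920)) = Rational(709544306209, 186960)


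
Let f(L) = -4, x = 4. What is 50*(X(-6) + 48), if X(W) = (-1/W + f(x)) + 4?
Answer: 7225/3 ≈ 2408.3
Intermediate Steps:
X(W) = -1/W (X(W) = (-1/W - 4) + 4 = (-4 - 1/W) + 4 = -1/W)
50*(X(-6) + 48) = 50*(-1/(-6) + 48) = 50*(-1*(-⅙) + 48) = 50*(⅙ + 48) = 50*(289/6) = 7225/3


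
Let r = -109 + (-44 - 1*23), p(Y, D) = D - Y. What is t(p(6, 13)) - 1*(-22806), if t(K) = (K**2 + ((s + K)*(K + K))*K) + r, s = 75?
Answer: 30715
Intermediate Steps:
r = -176 (r = -109 + (-44 - 23) = -109 - 67 = -176)
t(K) = -176 + K**2 + 2*K**2*(75 + K) (t(K) = (K**2 + ((75 + K)*(K + K))*K) - 176 = (K**2 + ((75 + K)*(2*K))*K) - 176 = (K**2 + (2*K*(75 + K))*K) - 176 = (K**2 + 2*K**2*(75 + K)) - 176 = -176 + K**2 + 2*K**2*(75 + K))
t(p(6, 13)) - 1*(-22806) = (-176 + 2*(13 - 1*6)**3 + 151*(13 - 1*6)**2) - 1*(-22806) = (-176 + 2*(13 - 6)**3 + 151*(13 - 6)**2) + 22806 = (-176 + 2*7**3 + 151*7**2) + 22806 = (-176 + 2*343 + 151*49) + 22806 = (-176 + 686 + 7399) + 22806 = 7909 + 22806 = 30715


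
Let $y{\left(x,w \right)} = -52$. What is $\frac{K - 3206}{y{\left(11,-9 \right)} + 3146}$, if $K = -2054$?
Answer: $- \frac{2630}{1547} \approx -1.7001$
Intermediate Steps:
$\frac{K - 3206}{y{\left(11,-9 \right)} + 3146} = \frac{-2054 - 3206}{-52 + 3146} = - \frac{5260}{3094} = \left(-5260\right) \frac{1}{3094} = - \frac{2630}{1547}$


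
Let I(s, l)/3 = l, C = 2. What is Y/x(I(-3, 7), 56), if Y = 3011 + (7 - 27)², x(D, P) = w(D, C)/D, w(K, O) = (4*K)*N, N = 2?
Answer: 3411/8 ≈ 426.38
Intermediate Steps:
I(s, l) = 3*l
w(K, O) = 8*K (w(K, O) = (4*K)*2 = 8*K)
x(D, P) = 8 (x(D, P) = (8*D)/D = 8)
Y = 3411 (Y = 3011 + (-20)² = 3011 + 400 = 3411)
Y/x(I(-3, 7), 56) = 3411/8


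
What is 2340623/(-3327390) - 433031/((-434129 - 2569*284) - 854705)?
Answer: -1216118764/2487445851 ≈ -0.48890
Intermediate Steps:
2340623/(-3327390) - 433031/((-434129 - 2569*284) - 854705) = 2340623*(-1/3327390) - 433031/((-434129 - 729596) - 854705) = -2340623/3327390 - 433031/(-1163725 - 854705) = -2340623/3327390 - 433031/(-2018430) = -2340623/3327390 - 433031*(-1/2018430) = -2340623/3327390 + 433031/2018430 = -1216118764/2487445851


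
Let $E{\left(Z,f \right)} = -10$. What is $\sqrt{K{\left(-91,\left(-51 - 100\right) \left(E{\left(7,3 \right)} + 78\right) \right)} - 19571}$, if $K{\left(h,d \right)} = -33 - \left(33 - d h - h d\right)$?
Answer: $\sqrt{1849139} \approx 1359.8$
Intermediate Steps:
$K{\left(h,d \right)} = -66 + 2 d h$ ($K{\left(h,d \right)} = -33 + \left(\left(d h + d h\right) - 33\right) = -33 + \left(2 d h - 33\right) = -33 + \left(-33 + 2 d h\right) = -66 + 2 d h$)
$\sqrt{K{\left(-91,\left(-51 - 100\right) \left(E{\left(7,3 \right)} + 78\right) \right)} - 19571} = \sqrt{\left(-66 + 2 \left(-51 - 100\right) \left(-10 + 78\right) \left(-91\right)\right) - 19571} = \sqrt{\left(-66 + 2 \left(\left(-151\right) 68\right) \left(-91\right)\right) - 19571} = \sqrt{\left(-66 + 2 \left(-10268\right) \left(-91\right)\right) - 19571} = \sqrt{\left(-66 + 1868776\right) - 19571} = \sqrt{1868710 - 19571} = \sqrt{1849139}$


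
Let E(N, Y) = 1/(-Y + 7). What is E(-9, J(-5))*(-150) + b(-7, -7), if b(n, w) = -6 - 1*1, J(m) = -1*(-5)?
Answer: -82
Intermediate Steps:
J(m) = 5
b(n, w) = -7 (b(n, w) = -6 - 1 = -7)
E(N, Y) = 1/(7 - Y)
E(-9, J(-5))*(-150) + b(-7, -7) = -1/(-7 + 5)*(-150) - 7 = -1/(-2)*(-150) - 7 = -1*(-½)*(-150) - 7 = (½)*(-150) - 7 = -75 - 7 = -82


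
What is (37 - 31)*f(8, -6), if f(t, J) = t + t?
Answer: 96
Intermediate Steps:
f(t, J) = 2*t
(37 - 31)*f(8, -6) = (37 - 31)*(2*8) = 6*16 = 96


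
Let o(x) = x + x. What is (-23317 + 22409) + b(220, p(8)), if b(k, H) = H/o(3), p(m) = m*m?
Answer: -2692/3 ≈ -897.33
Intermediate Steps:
o(x) = 2*x
p(m) = m²
b(k, H) = H/6 (b(k, H) = H/((2*3)) = H/6)
(-23317 + 22409) + b(220, p(8)) = (-23317 + 22409) + (⅙)*8² = -908 + (⅙)*64 = -908 + 32/3 = -2692/3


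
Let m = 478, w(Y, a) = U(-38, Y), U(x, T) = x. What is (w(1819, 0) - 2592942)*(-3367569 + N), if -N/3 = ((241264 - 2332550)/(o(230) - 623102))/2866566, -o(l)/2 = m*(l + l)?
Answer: 2217038574958722847822490/253897005991 ≈ 8.7320e+12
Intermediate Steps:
w(Y, a) = -38
o(l) = -1912*l (o(l) = -956*(l + l) = -956*2*l = -1912*l)
N = -1045643/507794011982 (N = -3*(241264 - 2332550)/(-1912*230 - 623102)/2866566 = -3*(-2091286/(-439760 - 623102))/2866566 = -3*(-2091286/(-1062862))/2866566 = -3*(-2091286*(-1/1062862))/2866566 = -3136929/(531431*2866566) = -3*1045643/1523382035946 = -1045643/507794011982 ≈ -2.0592e-6)
(w(1819, 0) - 2592942)*(-3367569 + N) = (-38 - 2592942)*(-3367569 - 1045643/507794011982) = -2592980*(-1710031373137257401/507794011982) = 2217038574958722847822490/253897005991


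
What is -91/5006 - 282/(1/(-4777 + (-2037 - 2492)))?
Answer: 13137205661/5006 ≈ 2.6243e+6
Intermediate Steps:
-91/5006 - 282/(1/(-4777 + (-2037 - 2492))) = -91*1/5006 - 282/(1/(-4777 - 4529)) = -91/5006 - 282/(1/(-9306)) = -91/5006 - 282/(-1/9306) = -91/5006 - 282*(-9306) = -91/5006 + 2624292 = 13137205661/5006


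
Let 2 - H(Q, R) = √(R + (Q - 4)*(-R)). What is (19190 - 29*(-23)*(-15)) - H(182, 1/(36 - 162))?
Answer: 9183 + √2478/42 ≈ 9184.2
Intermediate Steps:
H(Q, R) = 2 - √(R - R*(-4 + Q)) (H(Q, R) = 2 - √(R + (Q - 4)*(-R)) = 2 - √(R + (-4 + Q)*(-R)) = 2 - √(R - R*(-4 + Q)))
(19190 - 29*(-23)*(-15)) - H(182, 1/(36 - 162)) = (19190 - 29*(-23)*(-15)) - (2 - √(-(-5 + 182)/(36 - 162))) = (19190 + 667*(-15)) - (2 - √(-1*177/(-126))) = (19190 - 10005) - (2 - √(-1*(-1/126)*177)) = 9185 - (2 - √(59/42)) = 9185 - (2 - √2478/42) = 9185 + (-2 + √2478/42) = 9183 + √2478/42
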